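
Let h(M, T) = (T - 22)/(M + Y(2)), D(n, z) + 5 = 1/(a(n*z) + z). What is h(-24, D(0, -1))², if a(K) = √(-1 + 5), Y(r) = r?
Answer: 169/121 ≈ 1.3967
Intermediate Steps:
a(K) = 2 (a(K) = √4 = 2)
D(n, z) = -5 + 1/(2 + z)
h(M, T) = (-22 + T)/(2 + M) (h(M, T) = (T - 22)/(M + 2) = (-22 + T)/(2 + M))
h(-24, D(0, -1))² = ((-22 + (-9 - 5*(-1))/(2 - 1))/(2 - 24))² = ((-22 + (-9 + 5)/1)/(-22))² = (-(-22 + 1*(-4))/22)² = (-(-22 - 4)/22)² = (-1/22*(-26))² = (13/11)² = 169/121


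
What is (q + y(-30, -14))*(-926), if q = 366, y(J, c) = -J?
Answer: -366696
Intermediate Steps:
(q + y(-30, -14))*(-926) = (366 - 1*(-30))*(-926) = (366 + 30)*(-926) = 396*(-926) = -366696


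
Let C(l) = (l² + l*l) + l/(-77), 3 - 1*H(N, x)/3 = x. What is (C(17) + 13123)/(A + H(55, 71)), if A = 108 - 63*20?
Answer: -263740/26103 ≈ -10.104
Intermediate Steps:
H(N, x) = 9 - 3*x
A = -1152 (A = 108 - 1260 = -1152)
C(l) = 2*l² - l/77 (C(l) = (l² + l²) + l*(-1/77) = 2*l² - l/77)
(C(17) + 13123)/(A + H(55, 71)) = ((1/77)*17*(-1 + 154*17) + 13123)/(-1152 + (9 - 3*71)) = ((1/77)*17*(-1 + 2618) + 13123)/(-1152 + (9 - 213)) = ((1/77)*17*2617 + 13123)/(-1152 - 204) = (44489/77 + 13123)/(-1356) = (1054960/77)*(-1/1356) = -263740/26103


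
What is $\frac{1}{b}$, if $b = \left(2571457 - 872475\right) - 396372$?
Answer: $\frac{1}{1302610} \approx 7.6769 \cdot 10^{-7}$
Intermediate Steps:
$b = 1302610$ ($b = 1698982 - 396372 = 1302610$)
$\frac{1}{b} = \frac{1}{1302610}$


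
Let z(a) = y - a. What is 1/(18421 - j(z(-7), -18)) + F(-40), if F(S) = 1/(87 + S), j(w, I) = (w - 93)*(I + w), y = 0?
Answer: 17522/821325 ≈ 0.021334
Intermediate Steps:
z(a) = -a (z(a) = 0 - a = -a)
j(w, I) = (-93 + w)*(I + w)
1/(18421 - j(z(-7), -18)) + F(-40) = 1/(18421 - ((-1*(-7))**2 - 93*(-18) - (-93)*(-7) - (-18)*(-7))) + 1/(87 - 40) = 1/(18421 - (7**2 + 1674 - 93*7 - 18*7)) + 1/47 = 1/(18421 - (49 + 1674 - 651 - 126)) + 1/47 = 1/(18421 - 1*946) + 1/47 = 1/(18421 - 946) + 1/47 = 1/17475 + 1/47 = 17522/821325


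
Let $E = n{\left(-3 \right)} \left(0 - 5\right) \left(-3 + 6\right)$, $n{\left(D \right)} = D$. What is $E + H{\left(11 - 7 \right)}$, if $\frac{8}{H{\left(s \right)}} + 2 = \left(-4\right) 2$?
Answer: $\frac{221}{5} \approx 44.2$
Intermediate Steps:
$E = 45$ ($E = - 3 \left(0 - 5\right) \left(-3 + 6\right) = - 3 \left(\left(-5\right) 3\right) = \left(-3\right) \left(-15\right) = 45$)
$H{\left(s \right)} = - \frac{4}{5}$ ($H{\left(s \right)} = \frac{8}{-2 - 8} = \frac{8}{-10} = 8 \left(- \frac{1}{10}\right) = - \frac{4}{5}$)
$E + H{\left(11 - 7 \right)} = 45 - \frac{4}{5} = \frac{221}{5}$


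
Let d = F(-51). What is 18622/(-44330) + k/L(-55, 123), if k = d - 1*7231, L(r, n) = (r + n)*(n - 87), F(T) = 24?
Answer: -182536483/54259920 ≈ -3.3641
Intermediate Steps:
d = 24
L(r, n) = (-87 + n)*(n + r) (L(r, n) = (n + r)*(-87 + n) = (-87 + n)*(n + r))
k = -7207 (k = 24 - 1*7231 = 24 - 7231 = -7207)
18622/(-44330) + k/L(-55, 123) = 18622/(-44330) - 7207/(123² - 87*123 - 87*(-55) + 123*(-55)) = 18622*(-1/44330) - 7207/(15129 - 10701 + 4785 - 6765) = -9311/22165 - 7207/2448 = -182536483/54259920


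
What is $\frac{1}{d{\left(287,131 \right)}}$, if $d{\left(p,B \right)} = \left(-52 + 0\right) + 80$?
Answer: $\frac{1}{28} \approx 0.035714$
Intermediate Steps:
$d{\left(p,B \right)} = 28$ ($d{\left(p,B \right)} = -52 + 80 = 28$)
$\frac{1}{d{\left(287,131 \right)}} = \frac{1}{28}$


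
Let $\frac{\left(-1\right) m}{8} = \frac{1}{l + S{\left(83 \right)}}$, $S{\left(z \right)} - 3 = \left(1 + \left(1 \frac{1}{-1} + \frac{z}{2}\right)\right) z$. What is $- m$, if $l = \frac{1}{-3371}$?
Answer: $\frac{53936}{23243043} \approx 0.0023205$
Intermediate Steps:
$S{\left(z \right)} = 3 + \frac{z^{2}}{2}$ ($S{\left(z \right)} = 3 + \left(1 + \left(1 \frac{1}{-1} + \frac{z}{2}\right)\right) z = 3 + \left(1 + \left(1 \left(-1\right) + z \frac{1}{2}\right)\right) z = 3 + \left(1 + \left(-1 + \frac{z}{2}\right)\right) z = 3 + \frac{z}{2} z = 3 + \frac{z^{2}}{2}$)
$l = - \frac{1}{3371} \approx -0.00029665$
$m = - \frac{53936}{23243043}$ ($m = - \frac{8}{- \frac{1}{3371} + \left(3 + \frac{83^{2}}{2}\right)} = - \frac{8}{- \frac{1}{3371} + \left(3 + \frac{1}{2} \cdot 6889\right)} = - \frac{8}{- \frac{1}{3371} + \left(3 + \frac{6889}{2}\right)} = - \frac{8}{- \frac{1}{3371} + \frac{6895}{2}} = - \frac{8}{\frac{23243043}{6742}} = \left(-8\right) \frac{6742}{23243043} = - \frac{53936}{23243043} \approx -0.0023205$)
$- m = \left(-1\right) \left(- \frac{53936}{23243043}\right) = \frac{53936}{23243043}$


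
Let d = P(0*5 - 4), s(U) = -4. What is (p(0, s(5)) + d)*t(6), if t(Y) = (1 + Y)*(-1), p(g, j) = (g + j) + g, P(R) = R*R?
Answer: -84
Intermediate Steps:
P(R) = R²
p(g, j) = j + 2*g
d = 16 (d = (0*5 - 4)² = (0 - 4)² = (-4)² = 16)
t(Y) = -1 - Y
(p(0, s(5)) + d)*t(6) = ((-4 + 2*0) + 16)*(-1 - 1*6) = ((-4 + 0) + 16)*(-1 - 6) = (-4 + 16)*(-7) = 12*(-7) = -84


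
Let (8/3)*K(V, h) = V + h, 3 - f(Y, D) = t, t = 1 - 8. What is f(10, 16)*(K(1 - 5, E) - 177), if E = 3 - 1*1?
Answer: -3555/2 ≈ -1777.5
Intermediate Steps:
t = -7
E = 2 (E = 3 - 1 = 2)
f(Y, D) = 10 (f(Y, D) = 3 - 1*(-7) = 3 + 7 = 10)
K(V, h) = 3*V/8 + 3*h/8 (K(V, h) = 3*(V + h)/8 = 3*V/8 + 3*h/8)
f(10, 16)*(K(1 - 5, E) - 177) = 10*((3*(1 - 5)/8 + (3/8)*2) - 177) = 10*(((3/8)*(-4) + 3/4) - 177) = 10*((-3/2 + 3/4) - 177) = 10*(-3/4 - 177) = 10*(-711/4) = -3555/2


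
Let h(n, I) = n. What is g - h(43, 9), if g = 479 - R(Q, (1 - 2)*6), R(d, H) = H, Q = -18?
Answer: 442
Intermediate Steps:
g = 485 (g = 479 - (1 - 2)*6 = 479 - (-1)*6 = 479 - 1*(-6) = 479 + 6 = 485)
g - h(43, 9) = 485 - 1*43 = 485 - 43 = 442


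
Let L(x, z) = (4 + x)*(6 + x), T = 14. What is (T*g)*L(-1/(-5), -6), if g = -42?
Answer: -382788/25 ≈ -15312.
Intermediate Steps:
(T*g)*L(-1/(-5), -6) = (14*(-42))*(24 + (-1/(-5))**2 + 10*(-1/(-5))) = -588*(24 + (-1*(-1/5))**2 + 10*(-1*(-1/5))) = -588*(24 + (1/5)**2 + 10*(1/5)) = -588*(24 + 1/25 + 2) = -588*651/25 = -382788/25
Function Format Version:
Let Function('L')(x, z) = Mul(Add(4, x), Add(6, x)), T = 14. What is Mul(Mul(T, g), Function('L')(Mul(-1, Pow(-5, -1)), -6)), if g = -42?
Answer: Rational(-382788, 25) ≈ -15312.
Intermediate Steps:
Mul(Mul(T, g), Function('L')(Mul(-1, Pow(-5, -1)), -6)) = Mul(Mul(14, -42), Add(24, Pow(Mul(-1, Pow(-5, -1)), 2), Mul(10, Mul(-1, Pow(-5, -1))))) = Mul(-588, Add(24, Pow(Mul(-1, Rational(-1, 5)), 2), Mul(10, Mul(-1, Rational(-1, 5))))) = Mul(-588, Add(24, Pow(Rational(1, 5), 2), Mul(10, Rational(1, 5)))) = Mul(-588, Add(24, Rational(1, 25), 2)) = Mul(-588, Rational(651, 25)) = Rational(-382788, 25)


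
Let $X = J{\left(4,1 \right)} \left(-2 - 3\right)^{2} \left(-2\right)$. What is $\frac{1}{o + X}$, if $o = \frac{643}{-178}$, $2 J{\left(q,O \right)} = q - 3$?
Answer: $- \frac{178}{5093} \approx -0.03495$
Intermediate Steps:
$J{\left(q,O \right)} = - \frac{3}{2} + \frac{q}{2}$ ($J{\left(q,O \right)} = \frac{q - 3}{2} = \frac{-3 + q}{2} = - \frac{3}{2} + \frac{q}{2}$)
$o = - \frac{643}{178}$ ($o = 643 \left(- \frac{1}{178}\right) = - \frac{643}{178} \approx -3.6124$)
$X = -25$ ($X = \left(- \frac{3}{2} + \frac{1}{2} \cdot 4\right) \left(-2 - 3\right)^{2} \left(-2\right) = \left(- \frac{3}{2} + 2\right) \left(-5\right)^{2} \left(-2\right) = \frac{1}{2} \cdot 25 \left(-2\right) = \frac{25}{2} \left(-2\right) = -25$)
$\frac{1}{o + X} = \frac{1}{- \frac{643}{178} - 25} = \frac{1}{- \frac{5093}{178}} = - \frac{178}{5093}$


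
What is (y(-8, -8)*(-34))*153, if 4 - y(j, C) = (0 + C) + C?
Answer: -104040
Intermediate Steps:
y(j, C) = 4 - 2*C (y(j, C) = 4 - ((0 + C) + C) = 4 - (C + C) = 4 - 2*C)
(y(-8, -8)*(-34))*153 = ((4 - 2*(-8))*(-34))*153 = ((4 + 16)*(-34))*153 = (20*(-34))*153 = -680*153 = -104040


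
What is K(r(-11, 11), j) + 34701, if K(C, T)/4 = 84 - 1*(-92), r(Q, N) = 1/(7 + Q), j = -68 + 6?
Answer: 35405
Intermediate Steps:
j = -62
K(C, T) = 704 (K(C, T) = 4*(84 - 1*(-92)) = 4*(84 + 92) = 4*176 = 704)
K(r(-11, 11), j) + 34701 = 704 + 34701 = 35405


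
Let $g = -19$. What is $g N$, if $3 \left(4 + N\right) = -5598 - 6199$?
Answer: $\frac{224371}{3} \approx 74790.0$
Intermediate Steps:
$N = - \frac{11809}{3}$ ($N = -4 + \frac{-5598 - 6199}{3} = -4 + \frac{1}{3} \left(-11797\right) = -4 - \frac{11797}{3} = - \frac{11809}{3} \approx -3936.3$)
$g N = \left(-19\right) \left(- \frac{11809}{3}\right) = \frac{224371}{3}$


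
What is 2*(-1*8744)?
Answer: -17488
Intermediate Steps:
2*(-1*8744) = 2*(-8744) = -17488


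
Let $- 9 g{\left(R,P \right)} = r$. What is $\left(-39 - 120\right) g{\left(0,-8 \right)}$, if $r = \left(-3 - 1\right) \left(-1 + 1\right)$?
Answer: $0$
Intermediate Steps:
$r = 0$ ($r = \left(-4\right) 0 = 0$)
$g{\left(R,P \right)} = 0$ ($g{\left(R,P \right)} = \left(- \frac{1}{9}\right) 0 = 0$)
$\left(-39 - 120\right) g{\left(0,-8 \right)} = \left(-39 - 120\right) 0 = \left(-159\right) 0 = 0$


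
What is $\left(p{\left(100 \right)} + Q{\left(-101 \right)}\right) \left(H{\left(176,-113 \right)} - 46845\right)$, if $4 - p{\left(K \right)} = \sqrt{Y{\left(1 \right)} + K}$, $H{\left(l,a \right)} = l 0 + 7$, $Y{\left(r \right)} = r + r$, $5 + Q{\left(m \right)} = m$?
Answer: $4777476 + 46838 \sqrt{102} \approx 5.2505 \cdot 10^{6}$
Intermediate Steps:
$Q{\left(m \right)} = -5 + m$
$Y{\left(r \right)} = 2 r$
$H{\left(l,a \right)} = 7$ ($H{\left(l,a \right)} = 0 + 7 = 7$)
$p{\left(K \right)} = 4 - \sqrt{2 + K}$ ($p{\left(K \right)} = 4 - \sqrt{2 \cdot 1 + K} = 4 - \sqrt{2 + K}$)
$\left(p{\left(100 \right)} + Q{\left(-101 \right)}\right) \left(H{\left(176,-113 \right)} - 46845\right) = \left(\left(4 - \sqrt{2 + 100}\right) - 106\right) \left(7 - 46845\right) = \left(\left(4 - \sqrt{102}\right) - 106\right) \left(-46838\right) = \left(-102 - \sqrt{102}\right) \left(-46838\right) = 4777476 + 46838 \sqrt{102}$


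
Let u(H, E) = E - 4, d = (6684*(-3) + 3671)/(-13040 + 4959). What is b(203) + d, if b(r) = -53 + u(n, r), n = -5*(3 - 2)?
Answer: 1196207/8081 ≈ 148.03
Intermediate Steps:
d = 16381/8081 (d = (-20052 + 3671)/(-8081) = -16381*(-1/8081) = 16381/8081 ≈ 2.0271)
n = -5 (n = -5*1 = -5)
u(H, E) = -4 + E
b(r) = -57 + r (b(r) = -53 + (-4 + r) = -57 + r)
b(203) + d = (-57 + 203) + 16381/8081 = 146 + 16381/8081 = 1196207/8081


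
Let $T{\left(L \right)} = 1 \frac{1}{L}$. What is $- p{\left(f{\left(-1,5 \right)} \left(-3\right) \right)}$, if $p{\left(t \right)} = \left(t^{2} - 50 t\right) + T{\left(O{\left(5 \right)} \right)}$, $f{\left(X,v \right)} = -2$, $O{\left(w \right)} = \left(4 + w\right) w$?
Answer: $\frac{11879}{45} \approx 263.98$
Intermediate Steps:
$O{\left(w \right)} = w \left(4 + w\right)$
$T{\left(L \right)} = \frac{1}{L}$
$p{\left(t \right)} = \frac{1}{45} + t^{2} - 50 t$ ($p{\left(t \right)} = \left(t^{2} - 50 t\right) + \frac{1}{5 \left(4 + 5\right)} = \left(t^{2} - 50 t\right) + \frac{1}{5 \cdot 9} = \left(t^{2} - 50 t\right) + \frac{1}{45} = \frac{1}{45} + t^{2} - 50 t$)
$- p{\left(f{\left(-1,5 \right)} \left(-3\right) \right)} = - (\frac{1}{45} + \left(\left(-2\right) \left(-3\right)\right)^{2} - 50 \left(\left(-2\right) \left(-3\right)\right)) = - (\frac{1}{45} + 6^{2} - 300) = - (\frac{1}{45} + 36 - 300) = \left(-1\right) \left(- \frac{11879}{45}\right) = \frac{11879}{45}$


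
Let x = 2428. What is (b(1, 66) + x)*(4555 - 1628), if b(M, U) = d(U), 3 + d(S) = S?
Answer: 7291157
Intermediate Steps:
d(S) = -3 + S
b(M, U) = -3 + U
(b(1, 66) + x)*(4555 - 1628) = ((-3 + 66) + 2428)*(4555 - 1628) = (63 + 2428)*2927 = 2491*2927 = 7291157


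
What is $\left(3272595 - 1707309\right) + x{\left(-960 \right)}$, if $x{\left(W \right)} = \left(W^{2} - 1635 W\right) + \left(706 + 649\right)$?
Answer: $4057841$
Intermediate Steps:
$x{\left(W \right)} = 1355 + W^{2} - 1635 W$ ($x{\left(W \right)} = \left(W^{2} - 1635 W\right) + 1355 = 1355 + W^{2} - 1635 W$)
$\left(3272595 - 1707309\right) + x{\left(-960 \right)} = \left(3272595 - 1707309\right) + \left(1355 + \left(-960\right)^{2} - -1569600\right) = 1565286 + \left(1355 + 921600 + 1569600\right) = 1565286 + 2492555 = 4057841$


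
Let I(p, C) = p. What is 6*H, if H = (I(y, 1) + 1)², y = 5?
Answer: 216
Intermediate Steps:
H = 36 (H = (5 + 1)² = 6² = 36)
6*H = 6*36 = 216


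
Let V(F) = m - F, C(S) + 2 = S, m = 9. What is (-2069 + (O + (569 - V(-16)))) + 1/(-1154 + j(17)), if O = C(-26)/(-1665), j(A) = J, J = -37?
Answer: -1008022064/661005 ≈ -1525.0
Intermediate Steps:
j(A) = -37
C(S) = -2 + S
V(F) = 9 - F
O = 28/1665 (O = (-2 - 26)/(-1665) = -28*(-1/1665) = 28/1665 ≈ 0.016817)
(-2069 + (O + (569 - V(-16)))) + 1/(-1154 + j(17)) = (-2069 + (28/1665 + (569 - (9 - 1*(-16))))) + 1/(-1154 - 37) = (-2069 + (28/1665 + (569 - (9 + 16)))) + 1/(-1191) = (-2069 + (28/1665 + (569 - 1*25))) - 1/1191 = (-2069 + (28/1665 + (569 - 25))) - 1/1191 = (-2069 + (28/1665 + 544)) - 1/1191 = (-2069 + 905788/1665) - 1/1191 = -2539097/1665 - 1/1191 = -1008022064/661005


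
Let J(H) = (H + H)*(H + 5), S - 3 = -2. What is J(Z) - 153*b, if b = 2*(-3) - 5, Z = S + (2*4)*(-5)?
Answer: 4335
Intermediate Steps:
S = 1 (S = 3 - 2 = 1)
Z = -39 (Z = 1 + (2*4)*(-5) = 1 + 8*(-5) = 1 - 40 = -39)
J(H) = 2*H*(5 + H) (J(H) = (2*H)*(5 + H) = 2*H*(5 + H))
b = -11 (b = -6 - 5 = -11)
J(Z) - 153*b = 2*(-39)*(5 - 39) - 153*(-11) = 2*(-39)*(-34) + 1683 = 2652 + 1683 = 4335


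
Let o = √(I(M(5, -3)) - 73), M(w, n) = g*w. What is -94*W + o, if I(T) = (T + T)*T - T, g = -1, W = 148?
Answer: -13912 + 3*I*√2 ≈ -13912.0 + 4.2426*I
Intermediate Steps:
M(w, n) = -w
I(T) = -T + 2*T² (I(T) = (2*T)*T - T = 2*T² - T = -T + 2*T²)
o = 3*I*√2 (o = √((-1*5)*(-1 + 2*(-1*5)) - 73) = √(-5*(-1 + 2*(-5)) - 73) = √(-5*(-1 - 10) - 73) = √(-5*(-11) - 73) = √(55 - 73) = √(-18) = 3*I*√2 ≈ 4.2426*I)
-94*W + o = -94*148 + 3*I*√2 = -13912 + 3*I*√2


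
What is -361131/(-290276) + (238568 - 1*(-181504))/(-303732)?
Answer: -1020814915/7347175836 ≈ -0.13894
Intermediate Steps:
-361131/(-290276) + (238568 - 1*(-181504))/(-303732) = -361131*(-1/290276) + (238568 + 181504)*(-1/303732) = 361131/290276 + 420072*(-1/303732) = 361131/290276 - 35006/25311 = -1020814915/7347175836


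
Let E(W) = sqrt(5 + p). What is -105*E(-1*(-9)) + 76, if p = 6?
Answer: 76 - 105*sqrt(11) ≈ -272.25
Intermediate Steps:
E(W) = sqrt(11) (E(W) = sqrt(5 + 6) = sqrt(11))
-105*E(-1*(-9)) + 76 = -105*sqrt(11) + 76 = 76 - 105*sqrt(11)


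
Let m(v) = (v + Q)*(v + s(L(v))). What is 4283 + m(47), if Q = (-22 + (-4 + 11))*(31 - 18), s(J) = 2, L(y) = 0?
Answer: -2969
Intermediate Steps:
Q = -195 (Q = (-22 + 7)*13 = -15*13 = -195)
m(v) = (-195 + v)*(2 + v) (m(v) = (v - 195)*(v + 2) = (-195 + v)*(2 + v))
4283 + m(47) = 4283 + (-390 + 47**2 - 193*47) = 4283 + (-390 + 2209 - 9071) = 4283 - 7252 = -2969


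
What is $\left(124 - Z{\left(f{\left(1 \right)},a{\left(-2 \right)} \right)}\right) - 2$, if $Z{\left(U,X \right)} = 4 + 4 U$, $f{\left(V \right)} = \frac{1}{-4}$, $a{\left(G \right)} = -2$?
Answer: $119$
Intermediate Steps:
$f{\left(V \right)} = - \frac{1}{4}$
$\left(124 - Z{\left(f{\left(1 \right)},a{\left(-2 \right)} \right)}\right) - 2 = \left(124 - \left(4 + 4 \left(- \frac{1}{4}\right)\right)\right) - 2 = \left(124 - \left(4 - 1\right)\right) - 2 = \left(124 - 3\right) - 2 = 121 - 2 = 119$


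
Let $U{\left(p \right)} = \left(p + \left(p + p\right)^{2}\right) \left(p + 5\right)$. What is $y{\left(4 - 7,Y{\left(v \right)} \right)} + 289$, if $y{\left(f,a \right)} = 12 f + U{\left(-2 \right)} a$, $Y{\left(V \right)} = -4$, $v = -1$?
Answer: $85$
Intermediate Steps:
$U{\left(p \right)} = \left(5 + p\right) \left(p + 4 p^{2}\right)$ ($U{\left(p \right)} = \left(p + \left(2 p\right)^{2}\right) \left(5 + p\right) = \left(p + 4 p^{2}\right) \left(5 + p\right) = \left(5 + p\right) \left(p + 4 p^{2}\right)$)
$y{\left(f,a \right)} = 12 f + 42 a$ ($y{\left(f,a \right)} = 12 f + - 2 \left(5 + 4 \left(-2\right)^{2} + 21 \left(-2\right)\right) a = 12 f + - 2 \left(5 + 4 \cdot 4 - 42\right) a = 12 f + - 2 \left(5 + 16 - 42\right) a = 12 f + \left(-2\right) \left(-21\right) a = 12 f + 42 a$)
$y{\left(4 - 7,Y{\left(v \right)} \right)} + 289 = \left(12 \left(4 - 7\right) + 42 \left(-4\right)\right) + 289 = \left(12 \left(4 - 7\right) - 168\right) + 289 = \left(12 \left(-3\right) - 168\right) + 289 = \left(-36 - 168\right) + 289 = -204 + 289 = 85$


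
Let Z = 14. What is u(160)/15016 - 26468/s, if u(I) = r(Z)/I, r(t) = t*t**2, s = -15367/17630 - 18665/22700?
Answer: 63622917186793871/4071707627040 ≈ 15626.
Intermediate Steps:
s = -13557897/8004020 (s = -15367*1/17630 - 18665*1/22700 = -15367/17630 - 3733/4540 = -13557897/8004020 ≈ -1.6939)
r(t) = t**3
u(I) = 2744/I (u(I) = 14**3/I = 2744/I)
u(160)/15016 - 26468/s = (2744/160)/15016 - 26468/(-13557897/8004020) = (2744*(1/160))*(1/15016) - 26468*(-8004020/13557897) = (343/20)*(1/15016) + 211850401360/13557897 = 343/300320 + 211850401360/13557897 = 63622917186793871/4071707627040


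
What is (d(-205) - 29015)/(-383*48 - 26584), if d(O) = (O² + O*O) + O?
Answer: -27415/22484 ≈ -1.2193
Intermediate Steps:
d(O) = O + 2*O² (d(O) = (O² + O²) + O = 2*O² + O = O + 2*O²)
(d(-205) - 29015)/(-383*48 - 26584) = (-205*(1 + 2*(-205)) - 29015)/(-383*48 - 26584) = (-205*(1 - 410) - 29015)/(-18384 - 26584) = (-205*(-409) - 29015)/(-44968) = (83845 - 29015)*(-1/44968) = 54830*(-1/44968) = -27415/22484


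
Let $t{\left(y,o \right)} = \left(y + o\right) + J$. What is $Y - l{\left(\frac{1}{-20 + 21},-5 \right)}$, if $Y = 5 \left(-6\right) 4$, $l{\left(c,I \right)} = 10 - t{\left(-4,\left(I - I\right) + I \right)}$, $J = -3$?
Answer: $-142$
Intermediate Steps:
$t{\left(y,o \right)} = -3 + o + y$ ($t{\left(y,o \right)} = \left(y + o\right) - 3 = \left(o + y\right) - 3 = -3 + o + y$)
$l{\left(c,I \right)} = 17 - I$ ($l{\left(c,I \right)} = 10 - \left(-3 + \left(\left(I - I\right) + I\right) - 4\right) = 10 - \left(-3 + \left(0 + I\right) - 4\right) = 10 - \left(-3 + I - 4\right) = 10 - \left(-7 + I\right) = 17 - I$)
$Y = -120$ ($Y = \left(-30\right) 4 = -120$)
$Y - l{\left(\frac{1}{-20 + 21},-5 \right)} = -120 - \left(17 - -5\right) = -120 - \left(17 + 5\right) = -120 - 22 = -142$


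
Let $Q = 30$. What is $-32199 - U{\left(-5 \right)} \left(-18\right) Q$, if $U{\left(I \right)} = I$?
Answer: $-34899$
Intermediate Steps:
$-32199 - U{\left(-5 \right)} \left(-18\right) Q = -32199 - \left(-5\right) \left(-18\right) 30 = -32199 - 90 \cdot 30 = -32199 - 2700 = -34899$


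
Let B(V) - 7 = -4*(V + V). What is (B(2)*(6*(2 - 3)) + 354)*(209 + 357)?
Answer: 230928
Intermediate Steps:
B(V) = 7 - 8*V (B(V) = 7 - 4*(V + V) = 7 - 8*V)
(B(2)*(6*(2 - 3)) + 354)*(209 + 357) = ((7 - 8*2)*(6*(2 - 3)) + 354)*(209 + 357) = ((7 - 16)*(6*(-1)) + 354)*566 = (-9*(-6) + 354)*566 = (54 + 354)*566 = 408*566 = 230928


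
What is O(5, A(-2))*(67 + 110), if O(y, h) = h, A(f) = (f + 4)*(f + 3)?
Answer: 354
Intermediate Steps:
A(f) = (3 + f)*(4 + f) (A(f) = (4 + f)*(3 + f) = (3 + f)*(4 + f))
O(5, A(-2))*(67 + 110) = (12 + (-2)**2 + 7*(-2))*(67 + 110) = (12 + 4 - 14)*177 = 2*177 = 354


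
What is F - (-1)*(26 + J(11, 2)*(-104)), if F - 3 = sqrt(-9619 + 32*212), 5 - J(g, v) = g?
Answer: 653 + 9*I*sqrt(35) ≈ 653.0 + 53.245*I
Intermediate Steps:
J(g, v) = 5 - g
F = 3 + 9*I*sqrt(35) (F = 3 + sqrt(-9619 + 32*212) = 3 + sqrt(-9619 + 6784) = 3 + sqrt(-2835) = 3 + 9*I*sqrt(35) ≈ 3.0 + 53.245*I)
F - (-1)*(26 + J(11, 2)*(-104)) = (3 + 9*I*sqrt(35)) - (-1)*(26 + (5 - 1*11)*(-104)) = (3 + 9*I*sqrt(35)) - (-1)*(26 + (5 - 11)*(-104)) = (3 + 9*I*sqrt(35)) - (-1)*(26 - 6*(-104)) = (3 + 9*I*sqrt(35)) - (-1)*(26 + 624) = (3 + 9*I*sqrt(35)) - (-1)*650 = (3 + 9*I*sqrt(35)) - 1*(-650) = (3 + 9*I*sqrt(35)) + 650 = 653 + 9*I*sqrt(35)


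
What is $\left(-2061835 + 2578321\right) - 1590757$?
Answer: $-1074271$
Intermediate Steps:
$\left(-2061835 + 2578321\right) - 1590757 = 516486 - 1590757 = -1074271$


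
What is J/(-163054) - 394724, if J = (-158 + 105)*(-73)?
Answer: -64361330965/163054 ≈ -3.9472e+5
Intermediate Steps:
J = 3869 (J = -53*(-73) = 3869)
J/(-163054) - 394724 = 3869/(-163054) - 394724 = 3869*(-1/163054) - 394724 = -3869/163054 - 394724 = -64361330965/163054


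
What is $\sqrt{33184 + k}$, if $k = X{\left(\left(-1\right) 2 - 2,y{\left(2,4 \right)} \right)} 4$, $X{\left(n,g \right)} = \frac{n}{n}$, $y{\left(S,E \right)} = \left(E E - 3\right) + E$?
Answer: $2 \sqrt{8297} \approx 182.18$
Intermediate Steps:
$y{\left(S,E \right)} = -3 + E + E^{2}$ ($y{\left(S,E \right)} = \left(E^{2} - 3\right) + E = \left(-3 + E^{2}\right) + E = -3 + E + E^{2}$)
$X{\left(n,g \right)} = 1$
$k = 4$ ($k = 1 \cdot 4 = 4$)
$\sqrt{33184 + k} = \sqrt{33184 + 4} = \sqrt{33188} = 2 \sqrt{8297}$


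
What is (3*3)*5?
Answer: 45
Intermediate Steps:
(3*3)*5 = 9*5 = 45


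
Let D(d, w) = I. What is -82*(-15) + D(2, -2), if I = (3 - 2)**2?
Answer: 1231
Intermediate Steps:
I = 1 (I = 1**2 = 1)
D(d, w) = 1
-82*(-15) + D(2, -2) = -82*(-15) + 1 = 1230 + 1 = 1231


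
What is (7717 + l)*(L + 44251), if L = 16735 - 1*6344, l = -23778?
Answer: -877605162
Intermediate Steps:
L = 10391 (L = 16735 - 6344 = 10391)
(7717 + l)*(L + 44251) = (7717 - 23778)*(10391 + 44251) = -16061*54642 = -877605162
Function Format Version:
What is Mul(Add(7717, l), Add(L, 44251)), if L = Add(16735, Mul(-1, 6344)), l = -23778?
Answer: -877605162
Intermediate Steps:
L = 10391 (L = Add(16735, -6344) = 10391)
Mul(Add(7717, l), Add(L, 44251)) = Mul(Add(7717, -23778), Add(10391, 44251)) = Mul(-16061, 54642) = -877605162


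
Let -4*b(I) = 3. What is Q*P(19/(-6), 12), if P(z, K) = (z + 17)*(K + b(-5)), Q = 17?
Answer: 21165/8 ≈ 2645.6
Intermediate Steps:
b(I) = -3/4 (b(I) = -1/4*3 = -3/4)
P(z, K) = (17 + z)*(-3/4 + K) (P(z, K) = (z + 17)*(K - 3/4) = (17 + z)*(-3/4 + K))
Q*P(19/(-6), 12) = 17*(-51/4 + 17*12 - 57/(4*(-6)) + 12*(19/(-6))) = 17*(-51/4 + 204 - 57*(-1)/(4*6) + 12*(19*(-1/6))) = 17*(-51/4 + 204 - 3/4*(-19/6) + 12*(-19/6)) = 17*(-51/4 + 204 + 19/8 - 38) = 17*(1245/8) = 21165/8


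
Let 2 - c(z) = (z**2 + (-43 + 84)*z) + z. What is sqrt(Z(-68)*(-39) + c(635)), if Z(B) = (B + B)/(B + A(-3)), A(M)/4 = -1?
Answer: 10*I*sqrt(38697)/3 ≈ 655.72*I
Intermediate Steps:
A(M) = -4 (A(M) = 4*(-1) = -4)
Z(B) = 2*B/(-4 + B) (Z(B) = (B + B)/(B - 4) = (2*B)/(-4 + B) = 2*B/(-4 + B))
c(z) = 2 - z**2 - 42*z (c(z) = 2 - ((z**2 + (-43 + 84)*z) + z) = 2 - ((z**2 + 41*z) + z) = 2 - (z**2 + 42*z) = 2 + (-z**2 - 42*z) = 2 - z**2 - 42*z)
sqrt(Z(-68)*(-39) + c(635)) = sqrt((2*(-68)/(-4 - 68))*(-39) + (2 - 1*635**2 - 42*635)) = sqrt((2*(-68)/(-72))*(-39) + (2 - 1*403225 - 26670)) = sqrt((2*(-68)*(-1/72))*(-39) + (2 - 403225 - 26670)) = sqrt((17/9)*(-39) - 429893) = sqrt(-221/3 - 429893) = sqrt(-1289900/3) = 10*I*sqrt(38697)/3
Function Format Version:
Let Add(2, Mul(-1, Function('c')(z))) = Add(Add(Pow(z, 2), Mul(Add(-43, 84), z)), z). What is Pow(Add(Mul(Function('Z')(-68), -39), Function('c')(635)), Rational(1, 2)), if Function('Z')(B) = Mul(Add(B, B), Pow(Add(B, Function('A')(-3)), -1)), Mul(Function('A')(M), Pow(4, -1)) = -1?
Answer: Mul(Rational(10, 3), I, Pow(38697, Rational(1, 2))) ≈ Mul(655.72, I)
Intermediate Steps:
Function('A')(M) = -4 (Function('A')(M) = Mul(4, -1) = -4)
Function('Z')(B) = Mul(2, B, Pow(Add(-4, B), -1)) (Function('Z')(B) = Mul(Add(B, B), Pow(Add(B, -4), -1)) = Mul(Mul(2, B), Pow(Add(-4, B), -1)) = Mul(2, B, Pow(Add(-4, B), -1)))
Function('c')(z) = Add(2, Mul(-1, Pow(z, 2)), Mul(-42, z)) (Function('c')(z) = Add(2, Mul(-1, Add(Add(Pow(z, 2), Mul(Add(-43, 84), z)), z))) = Add(2, Mul(-1, Add(Add(Pow(z, 2), Mul(41, z)), z))) = Add(2, Mul(-1, Add(Pow(z, 2), Mul(42, z)))) = Add(2, Add(Mul(-1, Pow(z, 2)), Mul(-42, z))) = Add(2, Mul(-1, Pow(z, 2)), Mul(-42, z)))
Pow(Add(Mul(Function('Z')(-68), -39), Function('c')(635)), Rational(1, 2)) = Pow(Add(Mul(Mul(2, -68, Pow(Add(-4, -68), -1)), -39), Add(2, Mul(-1, Pow(635, 2)), Mul(-42, 635))), Rational(1, 2)) = Pow(Add(Mul(Mul(2, -68, Pow(-72, -1)), -39), Add(2, Mul(-1, 403225), -26670)), Rational(1, 2)) = Pow(Add(Mul(Mul(2, -68, Rational(-1, 72)), -39), Add(2, -403225, -26670)), Rational(1, 2)) = Pow(Add(Mul(Rational(17, 9), -39), -429893), Rational(1, 2)) = Pow(Add(Rational(-221, 3), -429893), Rational(1, 2)) = Pow(Rational(-1289900, 3), Rational(1, 2)) = Mul(Rational(10, 3), I, Pow(38697, Rational(1, 2)))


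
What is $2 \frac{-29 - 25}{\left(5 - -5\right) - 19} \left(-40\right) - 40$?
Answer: $-520$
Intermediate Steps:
$2 \frac{-29 - 25}{\left(5 - -5\right) - 19} \left(-40\right) - 40 = 2 \left(- \frac{54}{\left(5 + 5\right) - 19}\right) \left(-40\right) - 40 = 2 \left(- \frac{54}{10 - 19}\right) \left(-40\right) - 40 = 2 \left(- \frac{54}{-9}\right) \left(-40\right) - 40 = 2 \left(\left(-54\right) \left(- \frac{1}{9}\right)\right) \left(-40\right) - 40 = 2 \cdot 6 \left(-40\right) - 40 = 12 \left(-40\right) - 40 = -480 - 40 = -520$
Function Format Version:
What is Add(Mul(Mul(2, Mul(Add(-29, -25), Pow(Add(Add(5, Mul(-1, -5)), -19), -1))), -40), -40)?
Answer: -520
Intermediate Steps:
Add(Mul(Mul(2, Mul(Add(-29, -25), Pow(Add(Add(5, Mul(-1, -5)), -19), -1))), -40), -40) = Add(Mul(Mul(2, Mul(-54, Pow(Add(Add(5, 5), -19), -1))), -40), -40) = Add(Mul(Mul(2, Mul(-54, Pow(Add(10, -19), -1))), -40), -40) = Add(Mul(Mul(2, Mul(-54, Pow(-9, -1))), -40), -40) = Add(Mul(Mul(2, Mul(-54, Rational(-1, 9))), -40), -40) = Add(Mul(Mul(2, 6), -40), -40) = Add(Mul(12, -40), -40) = Add(-480, -40) = -520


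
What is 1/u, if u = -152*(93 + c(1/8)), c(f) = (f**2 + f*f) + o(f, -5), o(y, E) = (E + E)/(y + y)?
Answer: -4/32243 ≈ -0.00012406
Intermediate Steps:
o(y, E) = E/y (o(y, E) = (2*E)/((2*y)) = (2*E)*(1/(2*y)) = E/y)
c(f) = -5/f + 2*f**2 (c(f) = (f**2 + f*f) - 5/f = (f**2 + f**2) - 5/f = 2*f**2 - 5/f = -5/f + 2*f**2)
u = -32243/4 (u = -152*(93 + (-5 + 2*(1/8)**3)/(1/8)) = -152*(93 + 8*(-5 + 2*(1/512))) = -152*(93 + 8*(-5 + 1/256)) = -152*(93 + 8*(-1279/256)) = -152*(93 - 1279/32) = -152*1697/32 = -32243/4 ≈ -8060.8)
1/u = 1/(-32243/4) = -4/32243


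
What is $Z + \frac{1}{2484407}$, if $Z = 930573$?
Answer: $\frac{2311922075212}{2484407} \approx 9.3057 \cdot 10^{5}$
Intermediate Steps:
$Z + \frac{1}{2484407} = 930573 + \frac{1}{2484407} = \frac{2311922075212}{2484407}$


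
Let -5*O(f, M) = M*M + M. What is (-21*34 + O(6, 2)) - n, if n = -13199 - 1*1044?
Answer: 67639/5 ≈ 13528.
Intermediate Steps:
O(f, M) = -M/5 - M²/5 (O(f, M) = -(M*M + M)/5 = -(M² + M)/5 = -(M + M²)/5 = -M/5 - M²/5)
n = -14243 (n = -13199 - 1044 = -14243)
(-21*34 + O(6, 2)) - n = (-21*34 - ⅕*2*(1 + 2)) - 1*(-14243) = (-714 - ⅕*2*3) + 14243 = (-714 - 6/5) + 14243 = -3576/5 + 14243 = 67639/5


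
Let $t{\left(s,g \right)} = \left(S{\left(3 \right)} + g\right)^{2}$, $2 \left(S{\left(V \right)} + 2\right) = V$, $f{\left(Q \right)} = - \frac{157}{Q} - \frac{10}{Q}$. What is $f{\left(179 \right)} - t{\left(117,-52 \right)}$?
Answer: $- \frac{1974143}{716} \approx -2757.2$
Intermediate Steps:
$f{\left(Q \right)} = - \frac{167}{Q}$
$S{\left(V \right)} = -2 + \frac{V}{2}$
$t{\left(s,g \right)} = \left(- \frac{1}{2} + g\right)^{2}$ ($t{\left(s,g \right)} = \left(\left(-2 + \frac{1}{2} \cdot 3\right) + g\right)^{2} = \left(\left(-2 + \frac{3}{2}\right) + g\right)^{2} = \left(- \frac{1}{2} + g\right)^{2}$)
$f{\left(179 \right)} - t{\left(117,-52 \right)} = - \frac{167}{179} - \frac{\left(-1 + 2 \left(-52\right)\right)^{2}}{4} = \left(-167\right) \frac{1}{179} - \frac{\left(-1 - 104\right)^{2}}{4} = - \frac{167}{179} - \frac{\left(-105\right)^{2}}{4} = - \frac{167}{179} - \frac{1}{4} \cdot 11025 = - \frac{167}{179} - \frac{11025}{4} = - \frac{1974143}{716}$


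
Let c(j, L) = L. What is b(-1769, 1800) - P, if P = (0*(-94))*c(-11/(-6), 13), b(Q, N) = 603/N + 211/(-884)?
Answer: 4257/44200 ≈ 0.096312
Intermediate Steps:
b(Q, N) = -211/884 + 603/N (b(Q, N) = 603/N + 211*(-1/884) = 603/N - 211/884 = -211/884 + 603/N)
P = 0 (P = (0*(-94))*13 = 0*13 = 0)
b(-1769, 1800) - P = (-211/884 + 603/1800) - 1*0 = (-211/884 + 603*(1/1800)) + 0 = (-211/884 + 67/200) + 0 = 4257/44200 + 0 = 4257/44200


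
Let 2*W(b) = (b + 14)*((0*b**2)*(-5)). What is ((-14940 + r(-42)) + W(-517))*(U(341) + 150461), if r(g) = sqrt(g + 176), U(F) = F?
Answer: -2252981880 + 150802*sqrt(134) ≈ -2.2512e+9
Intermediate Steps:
W(b) = 0 (W(b) = ((b + 14)*((0*b**2)*(-5)))/2 = ((14 + b)*(0*(-5)))/2 = ((14 + b)*0)/2 = (1/2)*0 = 0)
r(g) = sqrt(176 + g)
((-14940 + r(-42)) + W(-517))*(U(341) + 150461) = ((-14940 + sqrt(176 - 42)) + 0)*(341 + 150461) = ((-14940 + sqrt(134)) + 0)*150802 = (-14940 + sqrt(134))*150802 = -2252981880 + 150802*sqrt(134)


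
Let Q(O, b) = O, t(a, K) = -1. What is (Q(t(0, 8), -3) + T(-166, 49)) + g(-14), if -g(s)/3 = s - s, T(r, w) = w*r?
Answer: -8135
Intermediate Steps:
T(r, w) = r*w
g(s) = 0 (g(s) = -3*(s - s) = -3*0 = 0)
(Q(t(0, 8), -3) + T(-166, 49)) + g(-14) = (-1 - 166*49) + 0 = (-1 - 8134) + 0 = -8135 + 0 = -8135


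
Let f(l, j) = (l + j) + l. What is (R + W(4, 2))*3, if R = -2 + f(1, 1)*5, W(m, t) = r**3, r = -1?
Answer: 36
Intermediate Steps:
W(m, t) = -1 (W(m, t) = (-1)**3 = -1)
f(l, j) = j + 2*l (f(l, j) = (j + l) + l = j + 2*l)
R = 13 (R = -2 + (1 + 2*1)*5 = -2 + (1 + 2)*5 = -2 + 3*5 = -2 + 15 = 13)
(R + W(4, 2))*3 = (13 - 1)*3 = 12*3 = 36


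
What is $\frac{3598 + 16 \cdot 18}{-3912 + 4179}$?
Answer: $\frac{3886}{267} \approx 14.554$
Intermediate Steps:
$\frac{3598 + 16 \cdot 18}{-3912 + 4179} = \frac{3598 + 288}{267} = 3886 \cdot \frac{1}{267} = \frac{3886}{267}$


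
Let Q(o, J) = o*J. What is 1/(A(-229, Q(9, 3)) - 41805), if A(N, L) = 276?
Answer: -1/41529 ≈ -2.4080e-5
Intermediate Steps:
Q(o, J) = J*o
1/(A(-229, Q(9, 3)) - 41805) = 1/(276 - 41805) = 1/(-41529) = -1/41529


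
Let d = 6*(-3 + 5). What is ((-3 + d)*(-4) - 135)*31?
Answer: -5301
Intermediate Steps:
d = 12 (d = 6*2 = 12)
((-3 + d)*(-4) - 135)*31 = ((-3 + 12)*(-4) - 135)*31 = (9*(-4) - 135)*31 = (-36 - 135)*31 = -171*31 = -5301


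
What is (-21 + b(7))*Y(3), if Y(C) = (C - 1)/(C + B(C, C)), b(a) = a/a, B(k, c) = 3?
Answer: -20/3 ≈ -6.6667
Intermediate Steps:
b(a) = 1
Y(C) = (-1 + C)/(3 + C) (Y(C) = (C - 1)/(C + 3) = (-1 + C)/(3 + C))
(-21 + b(7))*Y(3) = (-21 + 1)*((-1 + 3)/(3 + 3)) = -20*2/6 = -10*2/3 = -20*⅓ = -20/3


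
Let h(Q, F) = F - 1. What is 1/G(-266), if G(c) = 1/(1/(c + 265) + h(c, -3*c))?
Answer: 796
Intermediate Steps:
h(Q, F) = -1 + F
G(c) = 1/(-1 + 1/(265 + c) - 3*c) (G(c) = 1/(1/(c + 265) + (-1 - 3*c)) = 1/(1/(265 + c) + (-1 - 3*c)) = 1/(-1 + 1/(265 + c) - 3*c))
1/G(-266) = 1/((-265 - 1*(-266))/(264 + 3*(-266)**2 + 796*(-266))) = 1/((-265 + 266)/(264 + 3*70756 - 211736)) = 1/(1/(264 + 212268 - 211736)) = 1/(1/796) = 796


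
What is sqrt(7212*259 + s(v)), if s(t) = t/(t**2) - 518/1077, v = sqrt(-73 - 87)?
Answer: sqrt(866656040258400 - 11599290*I*sqrt(10))/21540 ≈ 1366.7 - 2.8922e-5*I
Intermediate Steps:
v = 4*I*sqrt(10) (v = sqrt(-160) = 4*I*sqrt(10) ≈ 12.649*I)
s(t) = -518/1077 + 1/t (s(t) = t/t**2 - 518*1/1077 = 1/t - 518/1077 = -518/1077 + 1/t)
sqrt(7212*259 + s(v)) = sqrt(7212*259 + (-518/1077 + 1/(4*I*sqrt(10)))) = sqrt(1867908 + (-518/1077 - I*sqrt(10)/40)) = sqrt(2011736398/1077 - I*sqrt(10)/40)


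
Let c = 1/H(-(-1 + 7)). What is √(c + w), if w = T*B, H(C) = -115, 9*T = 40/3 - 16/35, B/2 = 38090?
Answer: √5720876814765/7245 ≈ 330.14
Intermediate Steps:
B = 76180 (B = 2*38090 = 76180)
T = 1352/945 (T = (40/3 - 16/35)/9 = (⅑)*(1352/105) = 1352/945 ≈ 1.4307)
c = -1/115 (c = 1/(-115) = -1/115 ≈ -0.0086956)
w = 20599072/189 (w = (1352/945)*76180 = 20599072/189 ≈ 1.0899e+5)
√(c + w) = √(-1/115 + 20599072/189) = √(2368893091/21735) = √5720876814765/7245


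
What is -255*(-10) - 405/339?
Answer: 288015/113 ≈ 2548.8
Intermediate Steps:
-255*(-10) - 405/339 = 2550 - 405*1/339 = 2550 - 135/113 = 288015/113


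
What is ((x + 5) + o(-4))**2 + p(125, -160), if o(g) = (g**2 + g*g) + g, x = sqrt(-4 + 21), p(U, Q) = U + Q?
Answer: 1071 + 66*sqrt(17) ≈ 1343.1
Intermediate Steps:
p(U, Q) = Q + U
x = sqrt(17) ≈ 4.1231
o(g) = g + 2*g**2 (o(g) = (g**2 + g**2) + g = 2*g**2 + g = g + 2*g**2)
((x + 5) + o(-4))**2 + p(125, -160) = ((sqrt(17) + 5) - 4*(1 + 2*(-4)))**2 + (-160 + 125) = ((5 + sqrt(17)) - 4*(1 - 8))**2 - 35 = ((5 + sqrt(17)) - 4*(-7))**2 - 35 = ((5 + sqrt(17)) + 28)**2 - 35 = (33 + sqrt(17))**2 - 35 = -35 + (33 + sqrt(17))**2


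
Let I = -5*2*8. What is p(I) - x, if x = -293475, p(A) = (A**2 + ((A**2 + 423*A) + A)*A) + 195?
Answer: 2501670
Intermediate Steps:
I = -80 (I = -10*8 = -80)
p(A) = 195 + A**2 + A*(A**2 + 424*A) (p(A) = (A**2 + (A**2 + 424*A)*A) + 195 = (A**2 + A*(A**2 + 424*A)) + 195 = 195 + A**2 + A*(A**2 + 424*A))
p(I) - x = (195 + (-80)**3 + 425*(-80)**2) - 1*(-293475) = (195 - 512000 + 425*6400) + 293475 = (195 - 512000 + 2720000) + 293475 = 2208195 + 293475 = 2501670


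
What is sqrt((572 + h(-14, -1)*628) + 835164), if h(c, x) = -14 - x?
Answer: 2*sqrt(206893) ≈ 909.71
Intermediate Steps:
sqrt((572 + h(-14, -1)*628) + 835164) = sqrt((572 + (-14 - 1*(-1))*628) + 835164) = sqrt((572 + (-14 + 1)*628) + 835164) = sqrt((572 - 13*628) + 835164) = sqrt((572 - 8164) + 835164) = sqrt(-7592 + 835164) = sqrt(827572) = 2*sqrt(206893)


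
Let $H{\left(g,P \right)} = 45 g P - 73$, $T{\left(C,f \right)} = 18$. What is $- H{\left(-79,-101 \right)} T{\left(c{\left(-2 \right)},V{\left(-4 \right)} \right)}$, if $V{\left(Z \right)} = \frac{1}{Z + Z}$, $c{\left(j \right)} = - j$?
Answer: $-6461676$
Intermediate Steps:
$V{\left(Z \right)} = \frac{1}{2 Z}$
$H{\left(g,P \right)} = -73 + 45 P g$ ($H{\left(g,P \right)} = 45 P g - 73 = -73 + 45 P g$)
$- H{\left(-79,-101 \right)} T{\left(c{\left(-2 \right)},V{\left(-4 \right)} \right)} = - \left(-73 + 45 \left(-101\right) \left(-79\right)\right) 18 = - \left(-73 + 359055\right) 18 = - 358982 \cdot 18 = \left(-1\right) 6461676 = -6461676$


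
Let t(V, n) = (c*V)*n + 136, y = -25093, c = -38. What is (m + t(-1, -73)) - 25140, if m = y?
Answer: -52871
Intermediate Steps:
t(V, n) = 136 - 38*V*n (t(V, n) = (-38*V)*n + 136 = -38*V*n + 136 = 136 - 38*V*n)
m = -25093
(m + t(-1, -73)) - 25140 = (-25093 + (136 - 38*(-1)*(-73))) - 25140 = (-25093 + (136 - 2774)) - 25140 = (-25093 - 2638) - 25140 = -27731 - 25140 = -52871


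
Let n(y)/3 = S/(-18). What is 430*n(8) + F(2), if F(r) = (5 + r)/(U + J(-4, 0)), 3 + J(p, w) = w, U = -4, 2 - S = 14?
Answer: 859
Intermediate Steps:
S = -12 (S = 2 - 1*14 = 2 - 14 = -12)
n(y) = 2 (n(y) = 3*(-12/(-18)) = 3*(-12*(-1/18)) = 3*(⅔) = 2)
J(p, w) = -3 + w
F(r) = -5/7 - r/7 (F(r) = (5 + r)/(-4 + (-3 + 0)) = (5 + r)/(-4 - 3) = (5 + r)/(-7) = (5 + r)*(-⅐) = -5/7 - r/7)
430*n(8) + F(2) = 430*2 + (-5/7 - ⅐*2) = 860 + (-5/7 - 2/7) = 860 - 1 = 859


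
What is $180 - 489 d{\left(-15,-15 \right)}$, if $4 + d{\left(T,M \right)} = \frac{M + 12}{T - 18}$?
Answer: $\frac{23007}{11} \approx 2091.5$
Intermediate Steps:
$d{\left(T,M \right)} = -4 + \frac{12 + M}{-18 + T}$ ($d{\left(T,M \right)} = -4 + \frac{M + 12}{T - 18} = -4 + \frac{12 + M}{-18 + T}$)
$180 - 489 d{\left(-15,-15 \right)} = 180 - 489 \frac{84 - 15 - -60}{-18 - 15} = 180 - 489 \frac{84 - 15 + 60}{-33} = 180 - 489 \left(\left(- \frac{1}{33}\right) 129\right) = 180 - - \frac{21027}{11} = 180 + \frac{21027}{11} = \frac{23007}{11}$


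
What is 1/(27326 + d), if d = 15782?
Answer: 1/43108 ≈ 2.3198e-5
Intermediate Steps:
1/(27326 + d) = 1/(27326 + 15782) = 1/43108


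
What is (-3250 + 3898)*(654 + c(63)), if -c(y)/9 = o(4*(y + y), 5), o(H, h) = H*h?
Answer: -14272848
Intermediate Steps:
c(y) = -360*y (c(y) = -9*4*(y + y)*5 = -9*4*(2*y)*5 = -9*8*y*5 = -360*y)
(-3250 + 3898)*(654 + c(63)) = (-3250 + 3898)*(654 - 360*63) = 648*(654 - 22680) = 648*(-22026) = -14272848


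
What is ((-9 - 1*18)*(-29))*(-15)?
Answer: -11745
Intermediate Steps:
((-9 - 1*18)*(-29))*(-15) = ((-9 - 18)*(-29))*(-15) = -27*(-29)*(-15) = 783*(-15) = -11745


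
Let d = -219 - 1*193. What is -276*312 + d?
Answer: -86524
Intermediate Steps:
d = -412 (d = -219 - 193 = -412)
-276*312 + d = -276*312 - 412 = -86112 - 412 = -86524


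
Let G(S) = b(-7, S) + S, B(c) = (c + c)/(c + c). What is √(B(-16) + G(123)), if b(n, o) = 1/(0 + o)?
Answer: √1876119/123 ≈ 11.136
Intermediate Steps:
b(n, o) = 1/o
B(c) = 1 (B(c) = (2*c)/((2*c)) = (2*c)*(1/(2*c)) = 1)
G(S) = S + 1/S (G(S) = 1/S + S = S + 1/S)
√(B(-16) + G(123)) = √(1 + (123 + 1/123)) = √(1 + 15130/123) = √(15253/123) = √1876119/123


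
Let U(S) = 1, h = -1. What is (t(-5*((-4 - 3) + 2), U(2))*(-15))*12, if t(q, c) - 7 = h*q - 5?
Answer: 4140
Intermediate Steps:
t(q, c) = 2 - q (t(q, c) = 7 + (-q - 5) = 7 + (-5 - q) = 2 - q)
(t(-5*((-4 - 3) + 2), U(2))*(-15))*12 = ((2 - (-5)*((-4 - 3) + 2))*(-15))*12 = ((2 - (-5)*(-7 + 2))*(-15))*12 = ((2 - (-5)*(-5))*(-15))*12 = ((2 - 1*25)*(-15))*12 = ((2 - 25)*(-15))*12 = -23*(-15)*12 = 345*12 = 4140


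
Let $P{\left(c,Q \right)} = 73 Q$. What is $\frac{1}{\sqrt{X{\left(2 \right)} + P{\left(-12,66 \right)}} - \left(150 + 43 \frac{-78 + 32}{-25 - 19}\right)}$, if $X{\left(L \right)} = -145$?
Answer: $- \frac{94358}{16133789} - \frac{484 \sqrt{4673}}{16133789} \approx -0.0078992$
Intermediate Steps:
$\frac{1}{\sqrt{X{\left(2 \right)} + P{\left(-12,66 \right)}} - \left(150 + 43 \frac{-78 + 32}{-25 - 19}\right)} = \frac{1}{\sqrt{-145 + 73 \cdot 66} - \left(150 + 43 \frac{-78 + 32}{-25 - 19}\right)} = \frac{1}{\sqrt{-145 + 4818} - \left(150 + 43 \left(- \frac{46}{-44}\right)\right)} = \frac{1}{\sqrt{4673} - \left(150 + 43 \left(\left(-46\right) \left(- \frac{1}{44}\right)\right)\right)} = \frac{1}{\sqrt{4673} - \frac{4289}{22}} = \frac{1}{- \frac{4289}{22} + \sqrt{4673}}$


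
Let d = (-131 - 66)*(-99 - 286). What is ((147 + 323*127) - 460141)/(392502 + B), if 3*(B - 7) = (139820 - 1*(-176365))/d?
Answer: -32260921/30223300 ≈ -1.0674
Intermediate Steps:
d = 75845 (d = -197*(-385) = 75845)
B = 646/77 (B = 7 + ((139820 - 1*(-176365))/75845)/3 = 7 + ((139820 + 176365)*(1/75845))/3 = 7 + (316185*(1/75845))/3 = 7 + (⅓)*(321/77) = 7 + 107/77 = 646/77 ≈ 8.3896)
((147 + 323*127) - 460141)/(392502 + B) = ((147 + 323*127) - 460141)/(392502 + 646/77) = ((147 + 41021) - 460141)/(30223300/77) = (41168 - 460141)*(77/30223300) = -418973*77/30223300 = -32260921/30223300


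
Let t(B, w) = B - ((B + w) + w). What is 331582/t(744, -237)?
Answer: 165791/237 ≈ 699.54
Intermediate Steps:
t(B, w) = -2*w (t(B, w) = B - (B + 2*w) = B + (-B - 2*w) = -2*w)
331582/t(744, -237) = 331582/((-2*(-237))) = 331582/474 = 331582*(1/474) = 165791/237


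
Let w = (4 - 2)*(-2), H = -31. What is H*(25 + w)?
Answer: -651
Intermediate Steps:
w = -4 (w = 2*(-2) = -4)
H*(25 + w) = -31*(25 - 4) = -31*21 = -651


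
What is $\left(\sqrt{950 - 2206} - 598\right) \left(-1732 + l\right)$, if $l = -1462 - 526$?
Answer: $2224560 - 7440 i \sqrt{314} \approx 2.2246 \cdot 10^{6} - 1.3184 \cdot 10^{5} i$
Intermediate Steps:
$l = -1988$ ($l = -1462 - 526 = -1988$)
$\left(\sqrt{950 - 2206} - 598\right) \left(-1732 + l\right) = \left(\sqrt{950 - 2206} - 598\right) \left(-1732 - 1988\right) = \left(\sqrt{-1256} - 598\right) \left(-3720\right) = \left(2 i \sqrt{314} - 598\right) \left(-3720\right) = \left(-598 + 2 i \sqrt{314}\right) \left(-3720\right) = 2224560 - 7440 i \sqrt{314}$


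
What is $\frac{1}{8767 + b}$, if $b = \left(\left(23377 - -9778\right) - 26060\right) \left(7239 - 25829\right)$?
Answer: $- \frac{1}{131887283} \approx -7.5822 \cdot 10^{-9}$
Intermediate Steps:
$b = -131896050$ ($b = \left(\left(23377 + 9778\right) - 26060\right) \left(-18590\right) = \left(33155 - 26060\right) \left(-18590\right) = 7095 \left(-18590\right) = -131896050$)
$\frac{1}{8767 + b} = \frac{1}{8767 - 131896050} = \frac{1}{-131887283} = - \frac{1}{131887283}$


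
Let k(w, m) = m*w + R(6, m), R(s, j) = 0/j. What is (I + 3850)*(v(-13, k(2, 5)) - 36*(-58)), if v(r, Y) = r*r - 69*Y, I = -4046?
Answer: -307132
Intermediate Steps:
R(s, j) = 0
k(w, m) = m*w (k(w, m) = m*w + 0 = m*w)
v(r, Y) = r**2 - 69*Y
(I + 3850)*(v(-13, k(2, 5)) - 36*(-58)) = (-4046 + 3850)*(((-13)**2 - 345*2) - 36*(-58)) = -196*((169 - 69*10) + 2088) = -196*((169 - 690) + 2088) = -196*(-521 + 2088) = -196*1567 = -307132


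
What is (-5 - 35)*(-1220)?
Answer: 48800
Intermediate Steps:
(-5 - 35)*(-1220) = -40*(-1220) = 48800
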